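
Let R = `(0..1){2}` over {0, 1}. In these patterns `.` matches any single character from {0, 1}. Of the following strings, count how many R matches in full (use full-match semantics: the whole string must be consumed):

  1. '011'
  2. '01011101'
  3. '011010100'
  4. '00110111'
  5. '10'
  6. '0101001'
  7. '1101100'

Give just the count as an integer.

1

1 → no match
2 → no match
3 → no match — must end with '1'
4 → match
5 → no match — must start with '0'
6 → no match
7 → no match — must start with '0'
Total matched: 1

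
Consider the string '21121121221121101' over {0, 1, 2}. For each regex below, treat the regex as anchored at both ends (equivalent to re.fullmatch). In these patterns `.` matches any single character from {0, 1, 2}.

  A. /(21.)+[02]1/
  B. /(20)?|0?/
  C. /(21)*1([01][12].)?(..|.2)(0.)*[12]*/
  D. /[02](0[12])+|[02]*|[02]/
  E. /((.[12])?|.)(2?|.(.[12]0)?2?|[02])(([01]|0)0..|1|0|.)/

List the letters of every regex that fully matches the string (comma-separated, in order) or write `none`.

A

A → match
B → no match
C → no match
D → no match
E → no match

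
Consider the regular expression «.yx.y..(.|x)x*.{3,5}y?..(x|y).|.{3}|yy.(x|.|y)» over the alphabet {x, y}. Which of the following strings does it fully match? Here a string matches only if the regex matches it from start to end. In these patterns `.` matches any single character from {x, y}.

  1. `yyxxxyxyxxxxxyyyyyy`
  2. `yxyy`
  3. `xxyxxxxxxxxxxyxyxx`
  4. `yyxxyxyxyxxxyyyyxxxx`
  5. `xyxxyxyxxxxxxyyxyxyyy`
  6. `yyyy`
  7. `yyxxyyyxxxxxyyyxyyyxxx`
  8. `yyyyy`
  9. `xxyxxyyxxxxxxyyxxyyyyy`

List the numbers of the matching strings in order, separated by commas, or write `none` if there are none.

5, 6, 7

1 → no match
2 → no match
3 → no match
4 → no match
5 → match
6 → match
7 → match
8 → no match
9 → no match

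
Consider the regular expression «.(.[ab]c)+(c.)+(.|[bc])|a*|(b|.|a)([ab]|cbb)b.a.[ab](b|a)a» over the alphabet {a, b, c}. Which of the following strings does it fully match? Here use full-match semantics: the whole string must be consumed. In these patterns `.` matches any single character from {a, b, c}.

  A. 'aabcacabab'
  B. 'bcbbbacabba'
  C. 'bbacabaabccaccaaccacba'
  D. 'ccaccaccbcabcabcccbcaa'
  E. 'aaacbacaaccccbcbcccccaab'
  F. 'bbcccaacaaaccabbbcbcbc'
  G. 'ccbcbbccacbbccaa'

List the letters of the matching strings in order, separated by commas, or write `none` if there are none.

G

A. 'aabcacabab' → no match
B. 'bcbbbacabba' → no match
C → no match
D → no match
E → no match
F → no match
G → match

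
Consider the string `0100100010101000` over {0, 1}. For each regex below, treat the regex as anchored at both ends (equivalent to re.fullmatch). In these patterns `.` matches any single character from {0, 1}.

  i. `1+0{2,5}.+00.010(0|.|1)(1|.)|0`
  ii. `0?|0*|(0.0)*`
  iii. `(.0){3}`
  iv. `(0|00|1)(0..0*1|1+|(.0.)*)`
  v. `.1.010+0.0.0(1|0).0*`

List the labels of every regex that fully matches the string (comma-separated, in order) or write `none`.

i → no match
ii → no match
iii → no match
iv → no match
v → match

v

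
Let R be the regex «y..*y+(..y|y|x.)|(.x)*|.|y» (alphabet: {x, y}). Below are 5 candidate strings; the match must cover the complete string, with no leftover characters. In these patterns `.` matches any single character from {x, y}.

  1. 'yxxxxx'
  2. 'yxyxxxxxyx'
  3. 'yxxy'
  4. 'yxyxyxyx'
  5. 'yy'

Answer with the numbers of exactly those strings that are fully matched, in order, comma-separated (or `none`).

1 → match
2 → match
3 → no match
4 → match
5 → no match

1, 2, 4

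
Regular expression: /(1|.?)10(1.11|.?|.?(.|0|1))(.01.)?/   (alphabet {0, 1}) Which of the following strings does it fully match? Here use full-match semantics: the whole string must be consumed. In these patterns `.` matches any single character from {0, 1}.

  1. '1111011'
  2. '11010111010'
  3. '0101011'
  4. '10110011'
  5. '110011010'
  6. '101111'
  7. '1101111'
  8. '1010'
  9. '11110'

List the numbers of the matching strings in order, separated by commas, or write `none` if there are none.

1. '1111011' → no match
2. '11010111010' → match
3. '0101011' → match
4. '10110011' → match
5. '110011010' → match
6. '101111' → match
7. '1101111' → match
8. '1010' → match
9. '11110' → no match

2, 3, 4, 5, 6, 7, 8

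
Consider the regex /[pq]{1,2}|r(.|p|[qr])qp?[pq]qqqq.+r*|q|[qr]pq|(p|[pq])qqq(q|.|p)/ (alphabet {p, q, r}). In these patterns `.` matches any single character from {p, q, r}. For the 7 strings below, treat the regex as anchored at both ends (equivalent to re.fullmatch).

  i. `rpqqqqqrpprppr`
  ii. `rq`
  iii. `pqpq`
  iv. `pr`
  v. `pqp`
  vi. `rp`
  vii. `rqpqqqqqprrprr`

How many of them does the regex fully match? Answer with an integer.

i → no match
ii → no match
iii → no match
iv → no match
v → no match
vi → no match
vii → no match
Total matched: 0

0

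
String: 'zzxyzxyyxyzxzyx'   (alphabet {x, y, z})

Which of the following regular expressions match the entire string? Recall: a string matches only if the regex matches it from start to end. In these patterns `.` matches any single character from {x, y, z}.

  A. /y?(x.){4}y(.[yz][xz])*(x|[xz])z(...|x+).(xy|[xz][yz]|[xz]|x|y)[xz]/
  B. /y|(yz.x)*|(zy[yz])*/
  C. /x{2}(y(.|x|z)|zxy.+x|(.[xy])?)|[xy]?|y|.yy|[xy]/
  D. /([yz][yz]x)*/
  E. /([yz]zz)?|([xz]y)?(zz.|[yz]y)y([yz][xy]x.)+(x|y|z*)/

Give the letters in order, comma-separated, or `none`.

D

A → no match
B → no match
C → no match
D → match
E → no match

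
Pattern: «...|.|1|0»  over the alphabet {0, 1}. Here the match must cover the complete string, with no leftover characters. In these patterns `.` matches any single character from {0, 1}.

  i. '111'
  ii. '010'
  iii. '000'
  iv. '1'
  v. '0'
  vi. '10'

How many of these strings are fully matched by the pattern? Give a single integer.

i → match
ii → match
iii → match
iv → match
v → match
vi → no match
Total matched: 5

5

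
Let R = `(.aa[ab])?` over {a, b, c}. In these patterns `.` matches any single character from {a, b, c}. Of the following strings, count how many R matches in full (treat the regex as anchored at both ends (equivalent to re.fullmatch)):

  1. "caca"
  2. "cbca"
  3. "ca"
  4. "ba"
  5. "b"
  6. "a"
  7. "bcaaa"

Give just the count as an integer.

1 → no match
2 → no match
3 → no match
4 → no match
5 → no match
6 → no match
7 → no match
Total matched: 0

0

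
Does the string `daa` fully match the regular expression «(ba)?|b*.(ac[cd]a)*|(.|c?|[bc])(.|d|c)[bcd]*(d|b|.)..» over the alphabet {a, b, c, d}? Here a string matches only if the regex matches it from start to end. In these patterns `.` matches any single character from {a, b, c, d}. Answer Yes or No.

No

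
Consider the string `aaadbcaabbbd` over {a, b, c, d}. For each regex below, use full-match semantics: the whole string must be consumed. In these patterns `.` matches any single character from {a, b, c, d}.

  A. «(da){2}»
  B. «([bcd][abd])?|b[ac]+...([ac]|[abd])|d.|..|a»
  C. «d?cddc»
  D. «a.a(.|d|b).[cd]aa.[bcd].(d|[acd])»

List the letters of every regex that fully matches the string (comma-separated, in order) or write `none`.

D

A → no match — must start with `da`
B → no match
C → no match — must end with `cddc`
D → match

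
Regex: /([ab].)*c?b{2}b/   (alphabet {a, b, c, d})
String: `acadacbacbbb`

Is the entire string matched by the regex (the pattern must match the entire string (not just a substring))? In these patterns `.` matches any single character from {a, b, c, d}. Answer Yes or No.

Yes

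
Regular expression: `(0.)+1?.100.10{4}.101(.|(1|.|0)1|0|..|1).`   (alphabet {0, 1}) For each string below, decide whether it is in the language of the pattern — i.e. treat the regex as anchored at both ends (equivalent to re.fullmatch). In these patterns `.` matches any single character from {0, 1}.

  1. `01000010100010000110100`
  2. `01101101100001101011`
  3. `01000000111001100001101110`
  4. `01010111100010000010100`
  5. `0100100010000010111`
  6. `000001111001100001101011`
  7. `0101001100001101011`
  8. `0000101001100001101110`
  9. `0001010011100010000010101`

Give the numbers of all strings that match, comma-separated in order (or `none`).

1, 3, 4, 6, 7, 8, 9

1 → match
2 → no match
3 → match
4 → match
5 → no match
6 → match
7 → match
8 → match
9 → match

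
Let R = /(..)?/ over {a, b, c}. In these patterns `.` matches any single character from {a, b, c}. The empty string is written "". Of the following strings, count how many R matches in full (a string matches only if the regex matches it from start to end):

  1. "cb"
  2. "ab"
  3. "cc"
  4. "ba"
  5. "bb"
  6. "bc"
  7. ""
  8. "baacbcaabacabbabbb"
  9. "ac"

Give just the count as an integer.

1 → match
2 → match
3 → match
4 → match
5 → match
6 → match
7 → match
8 → no match
9 → match
Total matched: 8

8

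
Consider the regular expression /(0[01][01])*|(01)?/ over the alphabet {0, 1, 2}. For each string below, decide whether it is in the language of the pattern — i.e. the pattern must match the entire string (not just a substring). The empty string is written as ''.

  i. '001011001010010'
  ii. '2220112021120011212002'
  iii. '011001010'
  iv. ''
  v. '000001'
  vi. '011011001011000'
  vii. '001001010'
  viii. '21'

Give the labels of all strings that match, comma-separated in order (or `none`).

i, iii, iv, v, vi, vii

i → match
ii → no match
iii → match
iv → match
v → match
vi → match
vii → match
viii → no match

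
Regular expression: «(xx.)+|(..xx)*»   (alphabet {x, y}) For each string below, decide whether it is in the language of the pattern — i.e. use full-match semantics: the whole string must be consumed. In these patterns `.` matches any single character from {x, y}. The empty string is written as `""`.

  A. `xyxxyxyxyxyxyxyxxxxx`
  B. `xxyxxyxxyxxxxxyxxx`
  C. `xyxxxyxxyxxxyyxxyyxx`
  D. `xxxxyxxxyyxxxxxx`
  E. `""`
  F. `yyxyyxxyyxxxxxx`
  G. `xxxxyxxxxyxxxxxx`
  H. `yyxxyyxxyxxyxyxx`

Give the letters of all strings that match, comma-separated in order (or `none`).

B, C, D, E, G

A → no match
B → match
C → match
D → match
E → match
F → no match
G → match
H → no match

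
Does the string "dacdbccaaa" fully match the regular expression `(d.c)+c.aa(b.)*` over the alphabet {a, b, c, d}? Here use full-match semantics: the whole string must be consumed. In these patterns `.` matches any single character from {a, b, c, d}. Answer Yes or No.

Yes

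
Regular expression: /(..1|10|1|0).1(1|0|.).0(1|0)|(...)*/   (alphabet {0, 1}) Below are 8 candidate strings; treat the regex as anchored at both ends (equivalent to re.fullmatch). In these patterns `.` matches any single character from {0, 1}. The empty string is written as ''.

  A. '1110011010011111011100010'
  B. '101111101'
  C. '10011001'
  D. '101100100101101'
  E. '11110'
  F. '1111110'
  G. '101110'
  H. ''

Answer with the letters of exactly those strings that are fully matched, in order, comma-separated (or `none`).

A → no match
B → match
C → match
D → match
E → no match
F → no match
G → match
H → match

B, C, D, G, H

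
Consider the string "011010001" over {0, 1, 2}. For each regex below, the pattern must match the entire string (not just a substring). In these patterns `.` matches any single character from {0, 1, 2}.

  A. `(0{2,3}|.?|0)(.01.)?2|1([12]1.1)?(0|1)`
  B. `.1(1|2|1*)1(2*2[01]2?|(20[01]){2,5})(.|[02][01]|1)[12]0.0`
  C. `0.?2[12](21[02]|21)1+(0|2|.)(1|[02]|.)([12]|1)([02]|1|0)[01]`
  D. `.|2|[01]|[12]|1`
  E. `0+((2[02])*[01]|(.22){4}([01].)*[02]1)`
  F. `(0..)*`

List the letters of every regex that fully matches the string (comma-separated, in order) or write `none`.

A → no match
B → no match — must end with "0"
C → no match
D → no match
E → no match
F → match

F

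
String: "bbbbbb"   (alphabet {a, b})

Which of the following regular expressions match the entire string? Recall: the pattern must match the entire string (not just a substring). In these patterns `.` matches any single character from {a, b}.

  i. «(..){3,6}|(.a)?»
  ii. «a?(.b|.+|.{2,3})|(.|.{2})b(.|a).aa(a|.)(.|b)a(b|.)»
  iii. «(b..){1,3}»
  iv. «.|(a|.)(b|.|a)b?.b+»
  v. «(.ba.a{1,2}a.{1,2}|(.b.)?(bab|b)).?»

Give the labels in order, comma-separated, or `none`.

i → match
ii → match
iii → match
iv → match
v → no match

i, ii, iii, iv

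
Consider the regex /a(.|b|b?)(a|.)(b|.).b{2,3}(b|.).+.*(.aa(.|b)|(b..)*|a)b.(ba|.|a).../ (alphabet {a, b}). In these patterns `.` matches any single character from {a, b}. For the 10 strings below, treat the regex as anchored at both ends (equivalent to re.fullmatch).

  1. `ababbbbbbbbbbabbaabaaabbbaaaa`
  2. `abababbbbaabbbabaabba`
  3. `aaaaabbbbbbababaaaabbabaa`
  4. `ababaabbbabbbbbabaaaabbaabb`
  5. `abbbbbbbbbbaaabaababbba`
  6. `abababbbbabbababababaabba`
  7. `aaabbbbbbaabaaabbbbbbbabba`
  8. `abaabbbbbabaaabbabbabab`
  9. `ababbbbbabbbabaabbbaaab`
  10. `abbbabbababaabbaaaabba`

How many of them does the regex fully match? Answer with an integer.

1 → match
2 → match
3 → match
4 → no match
5 → match
6 → match
7 → match
8 → match
9 → match
10 → no match
Total matched: 8

8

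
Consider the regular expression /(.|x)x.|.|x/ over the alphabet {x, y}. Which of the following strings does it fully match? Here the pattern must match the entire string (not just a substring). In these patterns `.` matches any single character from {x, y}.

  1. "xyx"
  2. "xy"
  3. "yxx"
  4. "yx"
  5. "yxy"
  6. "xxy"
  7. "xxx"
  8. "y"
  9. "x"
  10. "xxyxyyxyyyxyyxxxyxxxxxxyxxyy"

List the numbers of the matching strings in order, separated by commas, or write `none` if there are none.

1 → no match
2 → no match
3 → match
4 → no match
5 → match
6 → match
7 → match
8 → match
9 → match
10 → no match

3, 5, 6, 7, 8, 9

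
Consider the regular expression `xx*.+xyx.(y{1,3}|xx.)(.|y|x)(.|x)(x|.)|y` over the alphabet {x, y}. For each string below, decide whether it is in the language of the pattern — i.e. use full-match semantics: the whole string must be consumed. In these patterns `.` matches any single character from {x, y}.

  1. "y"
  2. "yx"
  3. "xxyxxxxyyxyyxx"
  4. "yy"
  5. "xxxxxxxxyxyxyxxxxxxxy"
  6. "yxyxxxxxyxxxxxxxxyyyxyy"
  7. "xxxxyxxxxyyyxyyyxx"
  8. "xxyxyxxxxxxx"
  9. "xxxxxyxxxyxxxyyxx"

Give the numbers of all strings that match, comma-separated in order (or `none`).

1, 5

1 → match
2 → no match
3 → no match
4 → no match
5 → match
6 → no match
7 → no match
8 → no match
9 → no match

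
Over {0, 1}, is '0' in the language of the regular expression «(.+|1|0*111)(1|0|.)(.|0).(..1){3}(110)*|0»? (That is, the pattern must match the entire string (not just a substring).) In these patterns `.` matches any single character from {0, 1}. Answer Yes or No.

Yes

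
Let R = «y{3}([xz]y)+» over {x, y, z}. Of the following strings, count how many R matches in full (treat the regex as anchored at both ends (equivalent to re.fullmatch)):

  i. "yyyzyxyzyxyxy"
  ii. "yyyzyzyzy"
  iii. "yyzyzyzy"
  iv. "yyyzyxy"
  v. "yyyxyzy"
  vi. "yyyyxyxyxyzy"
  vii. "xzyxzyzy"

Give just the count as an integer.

i → match
ii → match
iii → no match
iv → match
v → match
vi → no match
vii → no match — must start with "y"
Total matched: 4

4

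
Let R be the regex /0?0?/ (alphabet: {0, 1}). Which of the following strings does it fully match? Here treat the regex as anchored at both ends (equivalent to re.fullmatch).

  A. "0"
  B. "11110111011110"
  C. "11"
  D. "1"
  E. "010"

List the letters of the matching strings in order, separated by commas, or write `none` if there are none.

A → match
B → no match
C → no match
D → no match
E → no match

A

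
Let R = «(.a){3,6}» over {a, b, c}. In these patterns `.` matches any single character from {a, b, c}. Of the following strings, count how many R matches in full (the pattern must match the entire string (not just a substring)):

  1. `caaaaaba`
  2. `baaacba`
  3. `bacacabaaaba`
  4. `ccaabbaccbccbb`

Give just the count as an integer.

1 → match
2 → no match
3 → match
4 → no match — must end with `a`
Total matched: 2

2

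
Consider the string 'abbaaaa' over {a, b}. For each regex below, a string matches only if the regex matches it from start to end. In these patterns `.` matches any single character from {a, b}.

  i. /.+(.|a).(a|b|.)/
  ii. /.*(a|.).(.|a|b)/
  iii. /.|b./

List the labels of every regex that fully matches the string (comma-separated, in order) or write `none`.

i, ii

i → match
ii → match
iii → no match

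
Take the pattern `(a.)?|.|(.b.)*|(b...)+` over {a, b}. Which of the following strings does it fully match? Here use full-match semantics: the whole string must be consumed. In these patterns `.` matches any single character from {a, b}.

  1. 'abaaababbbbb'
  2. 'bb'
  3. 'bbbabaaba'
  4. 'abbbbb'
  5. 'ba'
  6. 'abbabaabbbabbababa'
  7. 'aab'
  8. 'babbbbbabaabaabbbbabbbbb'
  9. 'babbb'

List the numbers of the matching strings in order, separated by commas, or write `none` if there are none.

3, 4

1. 'abaaababbbbb' → no match
2. 'bb' → no match
3. 'bbbabaaba' → match
4. 'abbbbb' → match
5. 'ba' → no match
6 → no match
7. 'aab' → no match
8 → no match
9. 'babbb' → no match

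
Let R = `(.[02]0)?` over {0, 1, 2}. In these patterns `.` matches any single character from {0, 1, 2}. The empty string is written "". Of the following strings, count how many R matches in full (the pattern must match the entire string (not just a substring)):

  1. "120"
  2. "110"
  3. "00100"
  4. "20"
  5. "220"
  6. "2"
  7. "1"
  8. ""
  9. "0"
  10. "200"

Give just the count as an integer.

4

1. "120" → match
2. "110" → no match
3. "00100" → no match
4. "20" → no match
5. "220" → match
6. "2" → no match
7. "1" → no match
8. "" → match
9. "0" → no match
10. "200" → match
Total matched: 4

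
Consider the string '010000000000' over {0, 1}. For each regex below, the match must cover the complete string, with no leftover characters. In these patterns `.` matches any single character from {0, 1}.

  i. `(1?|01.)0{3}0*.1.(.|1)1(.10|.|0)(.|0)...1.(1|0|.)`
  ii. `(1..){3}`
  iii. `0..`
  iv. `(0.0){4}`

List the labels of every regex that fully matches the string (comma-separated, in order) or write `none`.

i → no match
ii → no match — must start with '1'
iii → no match
iv → match

iv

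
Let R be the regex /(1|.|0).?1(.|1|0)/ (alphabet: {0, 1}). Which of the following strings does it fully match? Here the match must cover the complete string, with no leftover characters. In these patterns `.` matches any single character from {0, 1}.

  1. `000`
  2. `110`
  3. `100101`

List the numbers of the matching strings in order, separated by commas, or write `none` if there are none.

2

1 → no match
2 → match
3 → no match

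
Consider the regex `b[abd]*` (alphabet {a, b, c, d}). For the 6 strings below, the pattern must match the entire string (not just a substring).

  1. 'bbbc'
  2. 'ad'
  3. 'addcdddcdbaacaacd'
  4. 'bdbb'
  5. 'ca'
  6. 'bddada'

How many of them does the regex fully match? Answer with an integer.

2

1 → no match
2 → no match — must start with 'b'
3 → no match — must start with 'b'
4 → match
5 → no match — must start with 'b'
6 → match
Total matched: 2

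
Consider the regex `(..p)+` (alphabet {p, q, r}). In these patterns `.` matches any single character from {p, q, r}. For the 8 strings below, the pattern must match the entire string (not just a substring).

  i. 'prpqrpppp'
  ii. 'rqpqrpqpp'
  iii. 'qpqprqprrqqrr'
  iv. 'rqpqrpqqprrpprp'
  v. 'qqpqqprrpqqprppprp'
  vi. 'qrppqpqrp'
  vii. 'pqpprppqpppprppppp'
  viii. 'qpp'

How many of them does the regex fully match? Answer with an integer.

i → match
ii → match
iii → no match — must end with 'p'
iv → match
v → match
vi → match
vii → match
viii → match
Total matched: 7

7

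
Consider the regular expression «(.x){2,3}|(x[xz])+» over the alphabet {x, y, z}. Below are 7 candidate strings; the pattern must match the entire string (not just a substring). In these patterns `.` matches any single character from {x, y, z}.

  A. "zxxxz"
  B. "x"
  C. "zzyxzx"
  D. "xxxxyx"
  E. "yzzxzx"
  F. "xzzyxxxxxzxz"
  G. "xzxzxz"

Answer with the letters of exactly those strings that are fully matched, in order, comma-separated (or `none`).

A. "zxxxz" → no match
B. "x" → no match
C. "zzyxzx" → no match
D. "xxxxyx" → match
E. "yzzxzx" → no match
F. "xzzyxxxxxzxz" → no match
G. "xzxzxz" → match

D, G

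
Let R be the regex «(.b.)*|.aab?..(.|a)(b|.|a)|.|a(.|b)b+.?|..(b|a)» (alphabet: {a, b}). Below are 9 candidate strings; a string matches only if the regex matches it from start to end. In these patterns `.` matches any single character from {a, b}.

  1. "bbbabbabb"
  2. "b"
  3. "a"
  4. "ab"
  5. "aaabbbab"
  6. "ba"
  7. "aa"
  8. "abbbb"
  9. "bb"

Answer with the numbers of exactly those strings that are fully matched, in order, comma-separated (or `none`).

1, 2, 3, 5, 8

1 → match
2 → match
3 → match
4 → no match
5 → match
6 → no match
7 → no match
8 → match
9 → no match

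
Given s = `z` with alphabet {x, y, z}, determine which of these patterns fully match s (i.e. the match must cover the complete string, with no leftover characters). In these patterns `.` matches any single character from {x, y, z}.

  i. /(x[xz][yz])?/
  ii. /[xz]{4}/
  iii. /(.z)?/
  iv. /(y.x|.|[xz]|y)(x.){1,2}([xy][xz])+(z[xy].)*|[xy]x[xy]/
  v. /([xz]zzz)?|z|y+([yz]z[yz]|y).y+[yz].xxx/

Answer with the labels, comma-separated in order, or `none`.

v

i → no match
ii → no match
iii → no match
iv → no match
v → match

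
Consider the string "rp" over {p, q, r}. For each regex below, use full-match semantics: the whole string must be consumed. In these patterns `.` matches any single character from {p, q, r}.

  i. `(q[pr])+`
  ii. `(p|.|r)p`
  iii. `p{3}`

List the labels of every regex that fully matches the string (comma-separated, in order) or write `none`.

i → no match — must start with "q"
ii → match
iii → no match — must start with "p"

ii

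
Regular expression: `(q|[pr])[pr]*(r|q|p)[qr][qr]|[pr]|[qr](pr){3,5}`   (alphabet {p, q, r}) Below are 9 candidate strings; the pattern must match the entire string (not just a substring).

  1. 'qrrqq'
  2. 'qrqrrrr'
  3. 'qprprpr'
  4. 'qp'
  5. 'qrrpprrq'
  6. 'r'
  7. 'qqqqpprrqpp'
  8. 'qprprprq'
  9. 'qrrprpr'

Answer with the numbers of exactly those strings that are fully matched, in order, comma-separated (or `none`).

1, 3, 5, 6, 8

1 → match
2 → no match
3 → match
4 → no match
5 → match
6 → match
7 → no match
8 → match
9 → no match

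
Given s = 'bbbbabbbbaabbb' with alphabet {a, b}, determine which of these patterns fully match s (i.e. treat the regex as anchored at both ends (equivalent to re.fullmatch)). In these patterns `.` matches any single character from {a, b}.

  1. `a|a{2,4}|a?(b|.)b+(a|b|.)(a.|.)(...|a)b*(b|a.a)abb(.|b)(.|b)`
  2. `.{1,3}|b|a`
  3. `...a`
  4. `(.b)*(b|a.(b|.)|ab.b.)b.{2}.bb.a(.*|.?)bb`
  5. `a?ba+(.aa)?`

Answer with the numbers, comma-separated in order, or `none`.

1 → no match
2 → no match
3 → no match — must end with 'a'
4 → match
5 → no match

4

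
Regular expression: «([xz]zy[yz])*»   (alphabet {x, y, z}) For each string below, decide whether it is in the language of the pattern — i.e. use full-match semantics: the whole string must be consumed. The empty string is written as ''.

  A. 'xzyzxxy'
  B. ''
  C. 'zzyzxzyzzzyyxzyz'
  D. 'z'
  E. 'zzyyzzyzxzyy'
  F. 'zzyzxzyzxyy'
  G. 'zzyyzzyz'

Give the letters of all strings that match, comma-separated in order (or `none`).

A → no match
B → match
C → match
D → no match
E → match
F → no match
G → match

B, C, E, G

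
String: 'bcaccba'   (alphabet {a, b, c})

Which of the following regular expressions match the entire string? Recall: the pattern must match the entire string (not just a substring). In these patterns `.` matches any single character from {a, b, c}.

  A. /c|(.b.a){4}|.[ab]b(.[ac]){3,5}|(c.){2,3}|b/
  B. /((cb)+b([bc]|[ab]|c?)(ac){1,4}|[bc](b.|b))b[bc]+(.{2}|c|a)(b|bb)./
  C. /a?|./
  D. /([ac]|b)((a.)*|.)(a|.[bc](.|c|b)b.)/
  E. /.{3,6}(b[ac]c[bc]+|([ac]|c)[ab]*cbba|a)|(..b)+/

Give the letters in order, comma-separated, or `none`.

A → no match
B → no match
C → no match
D → match
E → match

D, E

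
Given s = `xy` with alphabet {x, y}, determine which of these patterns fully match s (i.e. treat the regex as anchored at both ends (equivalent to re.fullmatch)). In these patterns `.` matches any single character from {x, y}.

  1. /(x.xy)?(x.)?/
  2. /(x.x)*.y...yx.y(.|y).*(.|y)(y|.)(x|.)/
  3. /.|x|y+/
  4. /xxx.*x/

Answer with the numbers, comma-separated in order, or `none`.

1

1 → match
2 → no match
3 → no match
4 → no match — must start with `xxx`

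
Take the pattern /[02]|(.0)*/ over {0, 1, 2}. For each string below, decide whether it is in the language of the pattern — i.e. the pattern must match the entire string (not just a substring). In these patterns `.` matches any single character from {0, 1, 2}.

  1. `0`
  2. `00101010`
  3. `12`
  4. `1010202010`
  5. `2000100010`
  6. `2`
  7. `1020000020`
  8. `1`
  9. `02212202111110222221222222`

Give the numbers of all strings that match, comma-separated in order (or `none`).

1 → match
2 → match
3 → no match
4 → match
5 → match
6 → match
7 → match
8 → no match
9 → no match

1, 2, 4, 5, 6, 7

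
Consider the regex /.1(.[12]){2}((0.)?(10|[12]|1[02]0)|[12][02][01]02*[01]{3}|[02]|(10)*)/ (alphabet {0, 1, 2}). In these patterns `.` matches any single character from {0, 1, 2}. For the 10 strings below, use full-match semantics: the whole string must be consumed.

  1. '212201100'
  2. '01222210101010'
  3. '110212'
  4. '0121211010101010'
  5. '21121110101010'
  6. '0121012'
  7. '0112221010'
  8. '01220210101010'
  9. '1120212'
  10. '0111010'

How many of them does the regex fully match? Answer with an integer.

9

1. '212201100' → match
2 → match
3. '110212' → match
4 → match
5 → match
6. '0121012' → match
7. '0112221010' → match
8 → match
9. '1120212' → no match
10. '0111010' → match
Total matched: 9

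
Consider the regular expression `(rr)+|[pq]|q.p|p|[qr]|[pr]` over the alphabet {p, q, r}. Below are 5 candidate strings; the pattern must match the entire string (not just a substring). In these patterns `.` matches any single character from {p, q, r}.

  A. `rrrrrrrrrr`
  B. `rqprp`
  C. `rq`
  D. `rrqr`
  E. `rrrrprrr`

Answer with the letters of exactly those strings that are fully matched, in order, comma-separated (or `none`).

A → match
B → no match
C → no match
D → no match
E → no match

A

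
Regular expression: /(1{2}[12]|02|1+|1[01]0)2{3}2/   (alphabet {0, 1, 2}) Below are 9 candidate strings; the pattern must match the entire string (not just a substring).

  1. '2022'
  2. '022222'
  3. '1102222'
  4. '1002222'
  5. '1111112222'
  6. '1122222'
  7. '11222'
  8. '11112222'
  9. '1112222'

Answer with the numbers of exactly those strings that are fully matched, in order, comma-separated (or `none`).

1 → no match
2 → match
3 → match
4 → match
5 → match
6 → match
7 → no match
8 → match
9 → match

2, 3, 4, 5, 6, 8, 9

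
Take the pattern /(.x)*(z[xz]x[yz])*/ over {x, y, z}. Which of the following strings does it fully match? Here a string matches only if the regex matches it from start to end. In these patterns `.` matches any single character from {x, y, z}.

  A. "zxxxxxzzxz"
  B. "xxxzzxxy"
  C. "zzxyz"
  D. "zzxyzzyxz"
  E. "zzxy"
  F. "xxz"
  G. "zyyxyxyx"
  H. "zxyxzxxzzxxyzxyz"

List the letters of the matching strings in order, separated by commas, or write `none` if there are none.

A → match
B → no match
C → no match
D → no match
E → match
F → no match
G → no match
H → no match

A, E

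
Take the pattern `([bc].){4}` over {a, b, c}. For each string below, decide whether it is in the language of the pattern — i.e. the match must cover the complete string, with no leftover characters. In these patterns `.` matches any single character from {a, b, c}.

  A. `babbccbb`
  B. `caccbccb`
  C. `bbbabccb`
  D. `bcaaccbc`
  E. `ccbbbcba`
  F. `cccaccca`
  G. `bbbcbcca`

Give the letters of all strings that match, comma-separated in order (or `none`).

A → match
B → match
C → match
D → no match
E → match
F → match
G → match

A, B, C, E, F, G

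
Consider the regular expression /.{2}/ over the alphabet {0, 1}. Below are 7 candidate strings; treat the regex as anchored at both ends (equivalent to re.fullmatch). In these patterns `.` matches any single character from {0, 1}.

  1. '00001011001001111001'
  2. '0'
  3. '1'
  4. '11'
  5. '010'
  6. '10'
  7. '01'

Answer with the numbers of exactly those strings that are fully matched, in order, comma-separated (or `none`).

1 → no match
2 → no match
3 → no match
4 → match
5 → no match
6 → match
7 → match

4, 6, 7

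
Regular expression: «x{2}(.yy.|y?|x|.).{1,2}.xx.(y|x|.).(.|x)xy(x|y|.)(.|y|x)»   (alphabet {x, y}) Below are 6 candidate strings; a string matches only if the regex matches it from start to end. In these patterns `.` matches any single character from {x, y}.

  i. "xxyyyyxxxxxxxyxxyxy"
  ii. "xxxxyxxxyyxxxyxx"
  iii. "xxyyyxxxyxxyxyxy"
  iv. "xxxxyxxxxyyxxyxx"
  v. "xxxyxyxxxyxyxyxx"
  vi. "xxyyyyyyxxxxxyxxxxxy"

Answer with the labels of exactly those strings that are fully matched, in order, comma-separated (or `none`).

i → match
ii → match
iii → match
iv → match
v → match
vi → no match

i, ii, iii, iv, v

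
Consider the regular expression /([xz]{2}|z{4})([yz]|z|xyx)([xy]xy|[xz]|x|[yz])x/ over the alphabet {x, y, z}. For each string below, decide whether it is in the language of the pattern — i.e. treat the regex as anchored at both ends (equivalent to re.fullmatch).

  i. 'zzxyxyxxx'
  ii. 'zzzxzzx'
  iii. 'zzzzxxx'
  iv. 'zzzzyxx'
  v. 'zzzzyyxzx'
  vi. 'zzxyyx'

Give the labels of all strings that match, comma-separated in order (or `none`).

i → no match
ii → no match
iii → no match
iv → match
v → no match
vi → no match

iv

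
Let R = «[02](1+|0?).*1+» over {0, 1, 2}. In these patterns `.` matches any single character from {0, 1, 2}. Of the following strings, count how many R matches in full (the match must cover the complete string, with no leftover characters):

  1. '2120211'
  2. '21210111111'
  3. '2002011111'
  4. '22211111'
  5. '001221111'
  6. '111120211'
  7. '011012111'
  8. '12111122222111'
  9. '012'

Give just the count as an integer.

1. '2120211' → match
2. '21210111111' → match
3. '2002011111' → match
4. '22211111' → match
5. '001221111' → match
6. '111120211' → no match
7. '011012111' → match
8 → no match
9. '012' → no match — must end with '1'
Total matched: 6

6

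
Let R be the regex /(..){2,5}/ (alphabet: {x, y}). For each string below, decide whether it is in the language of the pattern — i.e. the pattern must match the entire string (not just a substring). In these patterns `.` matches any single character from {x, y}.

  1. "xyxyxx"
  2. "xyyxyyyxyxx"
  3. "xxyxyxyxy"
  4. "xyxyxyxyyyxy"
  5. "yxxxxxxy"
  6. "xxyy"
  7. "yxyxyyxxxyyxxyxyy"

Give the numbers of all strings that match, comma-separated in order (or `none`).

1. "xyxyxx" → match
2. "xyyxyyyxyxx" → no match
3. "xxyxyxyxy" → no match
4. "xyxyxyxyyyxy" → no match
5. "yxxxxxxy" → match
6. "xxyy" → match
7 → no match

1, 5, 6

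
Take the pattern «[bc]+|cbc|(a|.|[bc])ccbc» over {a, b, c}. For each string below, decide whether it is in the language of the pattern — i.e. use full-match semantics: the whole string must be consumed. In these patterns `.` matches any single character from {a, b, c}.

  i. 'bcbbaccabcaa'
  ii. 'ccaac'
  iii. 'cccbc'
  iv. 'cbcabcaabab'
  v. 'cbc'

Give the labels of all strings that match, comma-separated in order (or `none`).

i. 'bcbbaccabcaa' → no match
ii. 'ccaac' → no match
iii. 'cccbc' → match
iv. 'cbcabcaabab' → no match
v. 'cbc' → match

iii, v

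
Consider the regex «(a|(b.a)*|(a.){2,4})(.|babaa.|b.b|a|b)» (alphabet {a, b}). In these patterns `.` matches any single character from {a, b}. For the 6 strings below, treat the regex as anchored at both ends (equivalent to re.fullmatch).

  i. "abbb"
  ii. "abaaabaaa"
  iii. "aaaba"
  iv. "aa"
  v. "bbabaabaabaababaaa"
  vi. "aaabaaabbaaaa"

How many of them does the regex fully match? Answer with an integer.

5

i → match
ii → match
iii → match
iv → match
v → match
vi → no match
Total matched: 5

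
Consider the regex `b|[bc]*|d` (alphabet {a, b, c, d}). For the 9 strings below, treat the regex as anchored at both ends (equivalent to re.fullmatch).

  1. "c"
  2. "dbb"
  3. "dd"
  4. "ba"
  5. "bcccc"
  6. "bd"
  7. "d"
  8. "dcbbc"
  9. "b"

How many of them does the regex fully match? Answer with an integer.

4

1. "c" → match
2. "dbb" → no match
3. "dd" → no match
4. "ba" → no match
5. "bcccc" → match
6. "bd" → no match
7. "d" → match
8. "dcbbc" → no match
9. "b" → match
Total matched: 4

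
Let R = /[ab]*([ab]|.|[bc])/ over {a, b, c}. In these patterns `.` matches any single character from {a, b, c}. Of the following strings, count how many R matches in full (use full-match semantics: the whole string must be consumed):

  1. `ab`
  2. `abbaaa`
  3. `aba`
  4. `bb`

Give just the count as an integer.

4

1 → match
2 → match
3 → match
4 → match
Total matched: 4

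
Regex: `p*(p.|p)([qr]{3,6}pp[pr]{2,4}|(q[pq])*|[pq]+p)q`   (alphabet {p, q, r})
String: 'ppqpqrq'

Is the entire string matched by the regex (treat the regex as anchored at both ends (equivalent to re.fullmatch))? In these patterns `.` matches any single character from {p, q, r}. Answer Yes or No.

No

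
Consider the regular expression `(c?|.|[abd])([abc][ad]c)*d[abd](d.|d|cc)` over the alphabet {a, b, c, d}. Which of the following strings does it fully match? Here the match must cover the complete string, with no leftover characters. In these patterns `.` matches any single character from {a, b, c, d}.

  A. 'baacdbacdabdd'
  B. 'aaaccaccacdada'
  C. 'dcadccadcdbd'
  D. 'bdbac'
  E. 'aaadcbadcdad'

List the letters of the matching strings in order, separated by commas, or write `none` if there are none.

A → no match
B → match
C → no match
D → no match
E → no match

B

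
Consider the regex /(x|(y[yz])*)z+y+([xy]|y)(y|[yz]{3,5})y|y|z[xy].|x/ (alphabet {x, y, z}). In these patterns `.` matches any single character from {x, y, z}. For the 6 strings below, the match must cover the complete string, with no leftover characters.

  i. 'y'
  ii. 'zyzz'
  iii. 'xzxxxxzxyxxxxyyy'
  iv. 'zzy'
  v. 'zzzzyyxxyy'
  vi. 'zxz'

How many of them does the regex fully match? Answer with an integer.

2

i. 'y' → match
ii. 'zyzz' → no match
iii → no match
iv. 'zzy' → no match
v. 'zzzzyyxxyy' → no match
vi. 'zxz' → match
Total matched: 2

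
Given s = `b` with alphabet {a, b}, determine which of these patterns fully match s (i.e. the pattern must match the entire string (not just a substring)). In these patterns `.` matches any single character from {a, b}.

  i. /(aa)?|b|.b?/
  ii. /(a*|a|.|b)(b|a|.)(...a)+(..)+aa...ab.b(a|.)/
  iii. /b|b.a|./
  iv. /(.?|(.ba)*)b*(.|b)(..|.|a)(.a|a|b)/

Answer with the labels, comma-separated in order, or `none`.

i, iii

i → match
ii → no match
iii → match
iv → no match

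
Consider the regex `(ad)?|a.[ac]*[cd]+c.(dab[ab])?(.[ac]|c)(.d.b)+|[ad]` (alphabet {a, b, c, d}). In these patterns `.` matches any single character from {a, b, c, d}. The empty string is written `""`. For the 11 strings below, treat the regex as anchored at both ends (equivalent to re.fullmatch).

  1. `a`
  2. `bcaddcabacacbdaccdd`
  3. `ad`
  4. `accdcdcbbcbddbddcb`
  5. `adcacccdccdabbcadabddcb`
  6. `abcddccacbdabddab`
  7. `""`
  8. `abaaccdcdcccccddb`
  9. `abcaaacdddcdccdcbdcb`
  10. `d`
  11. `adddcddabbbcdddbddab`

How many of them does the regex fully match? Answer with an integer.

1 → match
2 → no match
3 → match
4 → match
5 → match
6 → match
7 → match
8 → match
9 → match
10 → match
11 → match
Total matched: 10

10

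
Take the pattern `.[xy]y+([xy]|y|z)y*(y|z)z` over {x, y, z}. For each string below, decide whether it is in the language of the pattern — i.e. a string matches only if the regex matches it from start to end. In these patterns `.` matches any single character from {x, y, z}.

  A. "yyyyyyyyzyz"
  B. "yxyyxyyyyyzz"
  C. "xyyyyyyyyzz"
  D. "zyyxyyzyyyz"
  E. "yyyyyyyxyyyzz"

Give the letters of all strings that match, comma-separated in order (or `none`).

A → match
B → match
C → match
D → no match
E → match

A, B, C, E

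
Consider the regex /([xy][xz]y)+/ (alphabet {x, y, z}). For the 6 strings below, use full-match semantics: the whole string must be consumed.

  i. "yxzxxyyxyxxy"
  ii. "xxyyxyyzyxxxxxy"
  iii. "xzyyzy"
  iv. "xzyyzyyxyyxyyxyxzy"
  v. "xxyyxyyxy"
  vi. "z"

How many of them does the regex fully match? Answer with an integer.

3

i → no match
ii → no match
iii → match
iv → match
v → match
vi → no match — must end with "y"
Total matched: 3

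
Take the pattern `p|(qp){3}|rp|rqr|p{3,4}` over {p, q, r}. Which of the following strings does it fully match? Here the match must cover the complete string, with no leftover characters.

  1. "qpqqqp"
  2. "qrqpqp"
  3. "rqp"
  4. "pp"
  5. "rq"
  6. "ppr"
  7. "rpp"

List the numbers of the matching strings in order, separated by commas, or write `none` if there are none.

none

1 → no match
2 → no match
3 → no match
4 → no match
5 → no match
6 → no match
7 → no match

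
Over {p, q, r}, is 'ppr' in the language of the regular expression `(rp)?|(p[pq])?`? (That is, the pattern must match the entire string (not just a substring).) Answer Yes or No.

No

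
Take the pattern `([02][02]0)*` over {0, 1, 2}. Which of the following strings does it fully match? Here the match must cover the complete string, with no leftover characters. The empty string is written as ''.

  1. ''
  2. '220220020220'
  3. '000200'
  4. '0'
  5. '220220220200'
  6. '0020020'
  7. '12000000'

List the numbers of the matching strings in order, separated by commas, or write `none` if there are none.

1, 2, 3, 5

1 → match
2 → match
3 → match
4 → no match
5 → match
6 → no match
7 → no match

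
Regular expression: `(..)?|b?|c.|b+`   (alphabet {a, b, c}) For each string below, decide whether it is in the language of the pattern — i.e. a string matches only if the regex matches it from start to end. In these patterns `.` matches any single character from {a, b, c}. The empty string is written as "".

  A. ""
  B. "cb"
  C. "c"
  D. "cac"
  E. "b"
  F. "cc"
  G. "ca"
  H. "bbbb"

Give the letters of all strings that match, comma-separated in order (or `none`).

A → match
B → match
C → no match
D → no match
E → match
F → match
G → match
H → match

A, B, E, F, G, H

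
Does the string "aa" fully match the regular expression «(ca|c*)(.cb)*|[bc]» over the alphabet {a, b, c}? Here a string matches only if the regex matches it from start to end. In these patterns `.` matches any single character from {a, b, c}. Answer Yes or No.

No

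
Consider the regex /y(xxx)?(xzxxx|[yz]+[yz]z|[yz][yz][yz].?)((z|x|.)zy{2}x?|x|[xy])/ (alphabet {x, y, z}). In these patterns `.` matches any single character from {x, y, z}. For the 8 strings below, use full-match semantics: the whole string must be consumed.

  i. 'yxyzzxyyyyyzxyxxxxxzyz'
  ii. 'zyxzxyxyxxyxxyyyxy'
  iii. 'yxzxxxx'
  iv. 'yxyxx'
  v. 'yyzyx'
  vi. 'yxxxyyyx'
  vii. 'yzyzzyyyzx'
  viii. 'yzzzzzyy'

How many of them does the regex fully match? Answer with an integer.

i → no match
ii → no match — must start with 'y'
iii → match
iv → no match
v → match
vi → match
vii → match
viii → match
Total matched: 5

5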